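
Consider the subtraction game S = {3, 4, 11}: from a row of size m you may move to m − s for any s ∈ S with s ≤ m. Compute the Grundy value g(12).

Build the Grundy sequence with g(k) = mex{g(k−s) : s ∈ {3, 4, 11}, s ≤ k}:
k:     0  1  2  3  4  5  6  7  8  9 10 11 12
g(k):  0  0  0  1  1  1  2  0  0  0  1  1  1
So g(12) = 1.

1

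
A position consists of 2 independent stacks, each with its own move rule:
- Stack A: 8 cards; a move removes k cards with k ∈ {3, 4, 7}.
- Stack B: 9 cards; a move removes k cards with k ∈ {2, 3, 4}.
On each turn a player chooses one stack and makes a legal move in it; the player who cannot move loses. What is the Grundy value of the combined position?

For stack A, compute g(0), g(1), … with moves {3, 4, 7}:
g(0) = mex{} = 0
g(1) = mex{} = 0
g(2) = mex{} = 0
g(3) = mex{0} = 1
g(4) = mex{0} = 1
g(5) = mex{0} = 1
g(6) = mex{0,1} = 2
g(7) = mex{0,1} = 2
g(8) = mex{0,1} = 2
So g(8) = 2.
Build the Grundy sequence for stack B with g(k) = mex{g(k−s) : s ∈ {2, 3, 4}, s ≤ k}:
g(0) = mex{} = 0
g(1) = mex{} = 0
g(2) = mex{0} = 1
g(3) = mex{0} = 1
g(4) = mex{0,1} = 2
g(5) = mex{0,1} = 2
g(6) = mex{1,2} = 0
g(7) = mex{1,2} = 0
g(8) = mex{0,2} = 1
g(9) = mex{0,2} = 1
So g(9) = 1.
By the Sprague-Grundy theorem, the Grundy value of a sum of independent games is the XOR of the component values.
Combined value = 2 ⊕ 1 = 3.

3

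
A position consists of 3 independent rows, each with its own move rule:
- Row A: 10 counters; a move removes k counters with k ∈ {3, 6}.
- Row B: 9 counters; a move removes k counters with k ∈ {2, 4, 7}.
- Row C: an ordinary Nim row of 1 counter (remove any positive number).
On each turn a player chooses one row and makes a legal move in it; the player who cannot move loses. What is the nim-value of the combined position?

For row A, compute g(0), g(1), … with moves {3, 6}:
g(0) = mex{} = 0
g(1) = mex{} = 0
g(2) = mex{} = 0
g(3) = mex{0} = 1
g(4) = mex{0} = 1
g(5) = mex{0} = 1
g(6) = mex{0,1} = 2
g(7) = mex{0,1} = 2
g(8) = mex{0,1} = 2
g(9) = mex{1,2} = 0
g(10) = mex{1,2} = 0
So g(10) = 0.
Grundy values for row B (subtraction set {2, 4, 7}):
g(0) = mex{} = 0
g(1) = mex{} = 0
g(2) = mex{0} = 1
g(3) = mex{0} = 1
g(4) = mex{0,1} = 2
g(5) = mex{0,1} = 2
g(6) = mex{1,2} = 0
g(7) = mex{0,1,2} = 3
g(8) = mex{0,2} = 1
g(9) = mex{1,2,3} = 0
So g(9) = 0.
Row C is a plain Nim row of size 1, so its Grundy value is 1.
By the Sprague-Grundy theorem, the Grundy value of a sum of independent games is the XOR of the component values.
Combined value = 0 XOR 0 XOR 1 = 1.

1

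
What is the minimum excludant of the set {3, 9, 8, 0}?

1

0 is in the set but 1 is not, so the mex is 1.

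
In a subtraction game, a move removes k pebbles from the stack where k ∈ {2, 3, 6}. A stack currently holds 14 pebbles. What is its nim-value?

0

Build the Grundy sequence with g(k) = mex{g(k−s) : s ∈ {2, 3, 6}, s ≤ k}:
g(0) = mex{} = 0
g(1) = mex{} = 0
g(2) = mex{0} = 1
g(3) = mex{0} = 1
g(4) = mex{0,1} = 2
g(5) = mex{1} = 0
g(6) = mex{0,1,2} = 3
g(7) = mex{0,2} = 1
g(8) = mex{0,1,3} = 2
g(9) = mex{1,3} = 0
g(10) = mex{1,2} = 0
g(11) = mex{0,2} = 1
g(12) = mex{0,3} = 1
g(13) = mex{0,1} = 2
g(14) = mex{1,2} = 0
So g(14) = 0.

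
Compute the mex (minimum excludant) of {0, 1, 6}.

The values 0, 1 are all present; 2 is the first non-negative integer missing from the set.

2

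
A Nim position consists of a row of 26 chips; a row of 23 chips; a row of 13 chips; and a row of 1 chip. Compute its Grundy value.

1

In binary:
  11010  (26)
  10111  (23)
  01101  (13)
  00001  (1)
  -----
  00001  (1)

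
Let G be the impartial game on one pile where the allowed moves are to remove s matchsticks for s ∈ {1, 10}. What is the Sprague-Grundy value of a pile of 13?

0

Build the Grundy sequence with g(k) = mex{g(k−s) : s ∈ {1, 10}, s ≤ k}:
g(0) = mex{} = 0
g(1) = mex{0} = 1
g(2) = mex{1} = 0
g(3) = mex{0} = 1
g(4) = mex{1} = 0
g(5) = mex{0} = 1
g(6) = mex{1} = 0
g(7) = mex{0} = 1
g(8) = mex{1} = 0
g(9) = mex{0} = 1
g(10) = mex{0,1} = 2
g(11) = mex{1,2} = 0
g(12) = mex{0} = 1
g(13) = mex{1} = 0
So g(13) = 0.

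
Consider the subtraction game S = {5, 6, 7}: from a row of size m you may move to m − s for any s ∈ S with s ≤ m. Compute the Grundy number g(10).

2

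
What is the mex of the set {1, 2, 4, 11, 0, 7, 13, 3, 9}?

The values 0, 1, 2, 3, 4 are all present; 5 is the first non-negative integer missing from the set.

5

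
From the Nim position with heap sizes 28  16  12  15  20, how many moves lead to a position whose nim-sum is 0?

Bitwise XOR of the heap sizes:
  11100  (28)
  10000  (16)
  01100  (12)
  01111  (15)
  10100  (20)
  -----
  11011  (27)
The overall nim-sum is X = 27. A heap of size p has a winning move iff p XOR X < p (reduce it to p XOR X).
  28: 28 XOR 27 = 7 < 28 — winning move (to 7).
  16: 16 XOR 27 = 11 < 16 — winning move (to 11).
  12: 12 XOR 27 = 23 ≥ 12 — no move.
  15: 15 XOR 27 = 20 ≥ 15 — no move.
  20: 20 XOR 27 = 15 < 20 — winning move (to 15).
That gives 3 winning moves.

3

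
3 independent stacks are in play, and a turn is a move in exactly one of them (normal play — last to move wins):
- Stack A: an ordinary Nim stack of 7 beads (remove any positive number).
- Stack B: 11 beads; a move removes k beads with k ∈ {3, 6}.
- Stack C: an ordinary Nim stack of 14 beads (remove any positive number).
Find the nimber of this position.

9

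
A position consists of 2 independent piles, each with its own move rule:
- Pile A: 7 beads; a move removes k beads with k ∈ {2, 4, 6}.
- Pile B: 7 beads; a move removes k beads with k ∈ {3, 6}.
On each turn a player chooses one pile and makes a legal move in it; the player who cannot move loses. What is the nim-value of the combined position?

1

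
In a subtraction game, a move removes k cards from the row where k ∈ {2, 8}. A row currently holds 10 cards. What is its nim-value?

Grundy values for subtraction set {2, 8}:
k:     0  1  2  3  4  5  6  7  8  9 10
g(k):  0  0  1  1  0  0  1  1  2  2  0
So g(10) = 0.

0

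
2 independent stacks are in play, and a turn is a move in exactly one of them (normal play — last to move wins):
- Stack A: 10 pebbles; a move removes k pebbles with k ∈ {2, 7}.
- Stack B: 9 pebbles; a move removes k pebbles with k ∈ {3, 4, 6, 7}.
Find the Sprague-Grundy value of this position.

For stack A, compute g(0), g(1), … with moves {2, 7}:
k:     0  1  2  3  4  5  6  7  8  9 10
g(k):  0  0  1  1  0  0  1  1  2  0  0
So g(10) = 0.
Grundy values for stack B (subtraction set {3, 4, 6, 7}):
k:     0  1  2  3  4  5  6  7  8  9
g(k):  0  0  0  1  1  1  2  2  2  3
So g(9) = 3.
The value of a disjunctive sum is the nim-sum of the parts.
Combined value = 0 ⊕ 3 = 3.

3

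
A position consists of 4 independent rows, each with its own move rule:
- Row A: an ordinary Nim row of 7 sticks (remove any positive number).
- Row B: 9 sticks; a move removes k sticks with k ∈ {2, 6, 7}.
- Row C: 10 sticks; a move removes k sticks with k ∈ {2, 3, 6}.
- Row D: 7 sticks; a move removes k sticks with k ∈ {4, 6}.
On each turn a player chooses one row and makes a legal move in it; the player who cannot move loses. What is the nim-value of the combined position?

Row A is a plain Nim row of size 7, so its Grundy value is 7.
For row B, compute g(0), g(1), … with moves {2, 6, 7}:
k:     0  1  2  3  4  5  6  7  8  9
g(k):  0  0  1  1  0  0  1  1  2  0
So g(9) = 0.
Grundy values for row C (subtraction set {2, 3, 6}):
g(0) = mex{} = 0
g(1) = mex{} = 0
g(2) = mex{0} = 1
g(3) = mex{0} = 1
g(4) = mex{0,1} = 2
g(5) = mex{1} = 0
g(6) = mex{0,1,2} = 3
g(7) = mex{0,2} = 1
g(8) = mex{0,1,3} = 2
g(9) = mex{1,3} = 0
g(10) = mex{1,2} = 0
So g(10) = 0.
Build the Grundy sequence for row D with g(k) = mex{g(k−s) : s ∈ {4, 6}, s ≤ k}:
g(0) = mex{} = 0
g(1) = mex{} = 0
g(2) = mex{} = 0
g(3) = mex{} = 0
g(4) = mex{0} = 1
g(5) = mex{0} = 1
g(6) = mex{0} = 1
g(7) = mex{0} = 1
So g(7) = 1.
By the Sprague-Grundy theorem, the Grundy value of a sum of independent games is the XOR of the component values.
Combined value = 7 ⊕ 0 ⊕ 0 ⊕ 1 = 6.

6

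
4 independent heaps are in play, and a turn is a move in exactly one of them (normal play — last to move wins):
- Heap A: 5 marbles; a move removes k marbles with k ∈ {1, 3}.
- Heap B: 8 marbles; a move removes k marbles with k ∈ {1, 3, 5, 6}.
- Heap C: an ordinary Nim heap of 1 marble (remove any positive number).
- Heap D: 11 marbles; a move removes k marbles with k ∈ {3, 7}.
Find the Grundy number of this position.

For heap A, compute g(0), g(1), … with moves {1, 3}:
k:     0  1  2  3  4  5
g(k):  0  1  0  1  0  1
So g(5) = 1.
For heap B, compute g(0), g(1), … with moves {1, 3, 5, 6}:
k:     0  1  2  3  4  5  6  7  8
g(k):  0  1  0  1  0  1  2  3  2
So g(8) = 2.
Heap C is a plain Nim heap of size 1, so its Grundy value is 1.
Grundy values for heap D (subtraction set {3, 7}):
g(0) = mex{} = 0
g(1) = mex{} = 0
g(2) = mex{} = 0
g(3) = mex{0} = 1
g(4) = mex{0} = 1
g(5) = mex{0} = 1
g(6) = mex{1} = 0
g(7) = mex{0,1} = 2
g(8) = mex{0,1} = 2
g(9) = mex{0} = 1
g(10) = mex{1,2} = 0
g(11) = mex{1,2} = 0
So g(11) = 0.
The value of a disjunctive sum is the nim-sum of the parts.
Combined value = 1 ⊕ 2 ⊕ 1 ⊕ 0 = 2.

2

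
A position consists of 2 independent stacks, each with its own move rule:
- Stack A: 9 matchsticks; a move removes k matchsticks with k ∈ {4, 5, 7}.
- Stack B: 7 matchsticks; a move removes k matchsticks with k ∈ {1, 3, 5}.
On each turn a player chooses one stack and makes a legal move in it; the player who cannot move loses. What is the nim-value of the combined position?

Build the Grundy sequence for stack A with g(k) = mex{g(k−s) : s ∈ {4, 5, 7}, s ≤ k}:
g(0) = mex{} = 0
g(1) = mex{} = 0
g(2) = mex{} = 0
g(3) = mex{} = 0
g(4) = mex{0} = 1
g(5) = mex{0} = 1
g(6) = mex{0} = 1
g(7) = mex{0} = 1
g(8) = mex{0,1} = 2
g(9) = mex{0,1} = 2
So g(9) = 2.
Grundy values for stack B (subtraction set {1, 3, 5}):
g(0) = mex{} = 0
g(1) = mex{0} = 1
g(2) = mex{1} = 0
g(3) = mex{0} = 1
g(4) = mex{1} = 0
g(5) = mex{0} = 1
g(6) = mex{1} = 0
g(7) = mex{0} = 1
So g(7) = 1.
By the Sprague-Grundy theorem, the Grundy value of a sum of independent games is the XOR of the component values.
Combined value = 2 ⊕ 1 = 3.

3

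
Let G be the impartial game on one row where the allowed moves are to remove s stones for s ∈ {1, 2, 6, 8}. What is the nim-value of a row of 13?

Build the Grundy sequence with g(k) = mex{g(k−s) : s ∈ {1, 2, 6, 8}, s ≤ k}:
g(0) = mex{} = 0
g(1) = mex{0} = 1
g(2) = mex{0,1} = 2
g(3) = mex{1,2} = 0
g(4) = mex{0,2} = 1
g(5) = mex{0,1} = 2
g(6) = mex{0,1,2} = 3
g(7) = mex{1,2,3} = 0
g(8) = mex{0,2,3} = 1
g(9) = mex{0,1} = 2
g(10) = mex{1,2} = 0
g(11) = mex{0,2} = 1
g(12) = mex{0,1,3} = 2
g(13) = mex{0,1,2} = 3
So g(13) = 3.

3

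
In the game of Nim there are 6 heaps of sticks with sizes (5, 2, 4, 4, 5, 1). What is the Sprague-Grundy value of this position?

Write each in binary and XOR column by column:
  101  (5)
  010  (2)
  100  (4)
  100  (4)
  101  (5)
  001  (1)
  ---
  011  (3)

3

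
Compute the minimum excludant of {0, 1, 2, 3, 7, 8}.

4

The values 0, 1, 2, 3 are all present; 4 is the first non-negative integer missing from the set.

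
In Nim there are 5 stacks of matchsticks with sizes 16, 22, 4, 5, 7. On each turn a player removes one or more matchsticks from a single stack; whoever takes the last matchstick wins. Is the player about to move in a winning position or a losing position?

Compute the nim-sum pairwise:
16 XOR 22 = 6
6 XOR 4 = 2
2 XOR 5 = 7
7 XOR 7 = 0
The nim-sum is 0, so this is a P-position: the player to move is in a losing position under optimal play.

Losing position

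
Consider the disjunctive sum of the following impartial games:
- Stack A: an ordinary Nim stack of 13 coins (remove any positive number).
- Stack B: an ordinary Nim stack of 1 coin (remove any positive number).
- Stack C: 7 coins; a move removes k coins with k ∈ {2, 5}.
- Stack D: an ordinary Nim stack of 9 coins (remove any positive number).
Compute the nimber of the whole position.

Stack A is a plain Nim stack of size 13, so its Grundy value is 13.
Stack B is a plain Nim stack of size 1, so its Grundy value is 1.
Grundy values for stack C (subtraction set {2, 5}):
g(0) = mex{} = 0
g(1) = mex{} = 0
g(2) = mex{0} = 1
g(3) = mex{0} = 1
g(4) = mex{1} = 0
g(5) = mex{0,1} = 2
g(6) = mex{0} = 1
g(7) = mex{1,2} = 0
So g(7) = 0.
Stack D is a plain Nim stack of size 9, so its Grundy value is 9.
The value of a disjunctive sum is the nim-sum of the parts.
Combined value = 13 ⊕ 1 ⊕ 0 ⊕ 9 = 5.

5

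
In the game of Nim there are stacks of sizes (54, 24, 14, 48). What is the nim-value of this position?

Compute the nim-sum pairwise:
54 ^ 24 = 46
46 ^ 14 = 32
32 ^ 48 = 16

16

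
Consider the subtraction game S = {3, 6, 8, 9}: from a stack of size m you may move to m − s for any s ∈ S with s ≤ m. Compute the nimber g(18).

Grundy values for subtraction set {3, 6, 8, 9}:
k:     0  1  2  3  4  5  6  7  8  9 10 11 12 13 14 15 16 17 18
g(k):  0  0  0  1  1  1  2  2  2  3  3  3  0  0  0  1  1  1  2
So g(18) = 2.

2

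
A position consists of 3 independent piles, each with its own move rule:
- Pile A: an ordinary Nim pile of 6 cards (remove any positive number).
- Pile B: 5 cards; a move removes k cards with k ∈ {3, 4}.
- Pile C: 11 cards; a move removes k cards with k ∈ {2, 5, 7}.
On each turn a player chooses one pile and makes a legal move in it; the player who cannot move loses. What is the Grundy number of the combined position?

4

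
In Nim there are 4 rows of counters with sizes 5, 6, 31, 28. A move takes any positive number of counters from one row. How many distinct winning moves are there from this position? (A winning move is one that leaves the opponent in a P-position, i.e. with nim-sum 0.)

0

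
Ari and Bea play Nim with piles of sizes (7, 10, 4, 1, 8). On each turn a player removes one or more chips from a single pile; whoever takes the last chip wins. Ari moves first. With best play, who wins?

Bea wins

Nim-sum: 7 ⊕ 10 ⊕ 4 ⊕ 1 ⊕ 8 = 0.
The nim-sum is 0, so this is a P-position: the player to move is in a losing position under optimal play; Ari is about to move from it and so loses — Bea wins.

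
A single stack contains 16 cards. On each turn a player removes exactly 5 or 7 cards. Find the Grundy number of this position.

0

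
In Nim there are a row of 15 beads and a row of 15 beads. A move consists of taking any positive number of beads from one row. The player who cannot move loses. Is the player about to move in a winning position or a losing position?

Nim-sum: 15 ⊕ 15 = 0.
The nim-sum is 0, so this is a P-position: the player to move is in a losing position under optimal play.

Losing position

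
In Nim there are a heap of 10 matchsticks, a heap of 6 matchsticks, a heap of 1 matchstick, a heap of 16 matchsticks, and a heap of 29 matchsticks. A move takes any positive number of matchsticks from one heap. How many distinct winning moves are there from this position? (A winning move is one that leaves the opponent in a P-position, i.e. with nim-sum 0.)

0

Nim-sum: 10 ⊕ 6 ⊕ 1 ⊕ 16 ⊕ 29 = 0.
The nim-sum is already 0, so every move leaves a nonzero nim-sum — there are no winning moves.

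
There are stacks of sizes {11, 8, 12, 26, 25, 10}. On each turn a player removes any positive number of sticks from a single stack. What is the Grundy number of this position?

6

Nim-sum: 11 XOR 8 XOR 12 XOR 26 XOR 25 XOR 10 = 6.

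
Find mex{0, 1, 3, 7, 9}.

2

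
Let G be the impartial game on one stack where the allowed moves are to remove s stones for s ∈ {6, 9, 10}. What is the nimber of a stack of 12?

Compute g(0), g(1), … for moves {6, 9, 10}:
k:     0  1  2  3  4  5  6  7  8  9 10 11 12
g(k):  0  0  0  0  0  0  1  1  1  1  1  1  2
So g(12) = 2.

2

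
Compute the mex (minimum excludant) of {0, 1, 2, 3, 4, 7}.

5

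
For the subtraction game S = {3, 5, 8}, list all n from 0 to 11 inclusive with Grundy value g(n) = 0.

0, 1, 2, 11

Build the Grundy sequence with g(k) = mex{g(k−s) : s ∈ {3, 5, 8}, s ≤ k}:
k:     0  1  2  3  4  5  6  7  8  9 10 11
g(k):  0  0  0  1  1  1  2  2  2  3  3  0
The P-positions (g = 0) in 0..11 are 0, 1, 2, 11.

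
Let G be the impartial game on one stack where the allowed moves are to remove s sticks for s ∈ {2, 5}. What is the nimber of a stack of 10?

Grundy values for subtraction set {2, 5}:
k:     0  1  2  3  4  5  6  7  8  9 10
g(k):  0  0  1  1  0  2  1  0  0  1  1
So g(10) = 1.

1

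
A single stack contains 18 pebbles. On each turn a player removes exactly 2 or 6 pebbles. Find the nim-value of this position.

1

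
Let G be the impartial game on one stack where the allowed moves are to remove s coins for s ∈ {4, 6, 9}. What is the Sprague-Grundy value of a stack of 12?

3

Build the Grundy sequence with g(k) = mex{g(k−s) : s ∈ {4, 6, 9}, s ≤ k}:
g(0) = mex{} = 0
g(1) = mex{} = 0
g(2) = mex{} = 0
g(3) = mex{} = 0
g(4) = mex{0} = 1
g(5) = mex{0} = 1
g(6) = mex{0} = 1
g(7) = mex{0} = 1
g(8) = mex{0,1} = 2
g(9) = mex{0,1} = 2
g(10) = mex{0,1} = 2
g(11) = mex{0,1} = 2
g(12) = mex{0,1,2} = 3
So g(12) = 3.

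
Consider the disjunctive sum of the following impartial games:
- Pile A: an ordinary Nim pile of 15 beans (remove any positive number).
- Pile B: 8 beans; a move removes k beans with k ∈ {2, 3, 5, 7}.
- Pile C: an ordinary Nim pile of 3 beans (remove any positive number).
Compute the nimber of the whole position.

Pile A is a plain Nim pile of size 15, so its Grundy value is 15.
Build the Grundy sequence for pile B with g(k) = mex{g(k−s) : s ∈ {2, 3, 5, 7}, s ≤ k}:
k:     0  1  2  3  4  5  6  7  8
g(k):  0  0  1  1  2  2  3  3  4
So g(8) = 4.
Pile C is a plain Nim pile of size 3, so its Grundy value is 3.
The value of a disjunctive sum is the nim-sum of the parts.
Combined value = 15 ⊕ 4 ⊕ 3 = 8.

8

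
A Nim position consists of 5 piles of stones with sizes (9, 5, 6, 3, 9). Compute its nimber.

Compute the nim-sum pairwise:
9 XOR 5 = 12
12 XOR 6 = 10
10 XOR 3 = 9
9 XOR 9 = 0

0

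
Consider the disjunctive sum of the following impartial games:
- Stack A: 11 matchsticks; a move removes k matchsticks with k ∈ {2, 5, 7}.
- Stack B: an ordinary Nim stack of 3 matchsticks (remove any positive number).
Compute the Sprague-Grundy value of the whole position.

0

Build the Grundy sequence for stack A with g(k) = mex{g(k−s) : s ∈ {2, 5, 7}, s ≤ k}:
k:     0  1  2  3  4  5  6  7  8  9 10 11
g(k):  0  0  1  1  0  2  1  3  2  2  0  3
So g(11) = 3.
Stack B is a plain Nim stack of size 3, so its Grundy value is 3.
By the Sprague-Grundy theorem, the Grundy value of a sum of independent games is the XOR of the component values.
Combined value = 3 XOR 3 = 0.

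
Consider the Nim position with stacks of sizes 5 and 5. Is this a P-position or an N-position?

Compute the nim-sum pairwise:
5 XOR 5 = 0
The nim-sum is 0, so this is a P-position: the player to move is in a losing position under optimal play.

P-position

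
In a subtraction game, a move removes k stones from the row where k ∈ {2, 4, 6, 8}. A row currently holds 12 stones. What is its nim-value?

1

Compute g(0), g(1), … for moves {2, 4, 6, 8}:
g(0) = mex{} = 0
g(1) = mex{} = 0
g(2) = mex{0} = 1
g(3) = mex{0} = 1
g(4) = mex{0,1} = 2
g(5) = mex{0,1} = 2
g(6) = mex{0,1,2} = 3
g(7) = mex{0,1,2} = 3
g(8) = mex{0,1,2,3} = 4
g(9) = mex{0,1,2,3} = 4
g(10) = mex{1,2,3,4} = 0
g(11) = mex{1,2,3,4} = 0
g(12) = mex{0,2,3,4} = 1
So g(12) = 1.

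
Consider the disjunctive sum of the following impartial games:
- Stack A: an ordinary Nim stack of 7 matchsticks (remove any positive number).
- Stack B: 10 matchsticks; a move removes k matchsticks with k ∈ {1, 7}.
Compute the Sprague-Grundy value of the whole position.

7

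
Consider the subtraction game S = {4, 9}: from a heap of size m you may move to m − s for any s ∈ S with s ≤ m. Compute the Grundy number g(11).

2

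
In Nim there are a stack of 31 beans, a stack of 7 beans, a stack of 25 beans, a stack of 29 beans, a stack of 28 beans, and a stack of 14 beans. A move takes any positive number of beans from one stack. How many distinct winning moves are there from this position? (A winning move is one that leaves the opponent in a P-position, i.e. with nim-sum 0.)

In binary:
  11111  (31)
  00111  (7)
  11001  (25)
  11101  (29)
  11100  (28)
  01110  (14)
  -----
  01110  (14)
The overall nim-sum is X = 14. A stack of size p has a winning move iff p XOR X < p (reduce it to p XOR X).
  31: 31 XOR 14 = 17 < 31 — winning move (to 17).
  7: 7 XOR 14 = 9 ≥ 7 — no move.
  25: 25 XOR 14 = 23 < 25 — winning move (to 23).
  29: 29 XOR 14 = 19 < 29 — winning move (to 19).
  28: 28 XOR 14 = 18 < 28 — winning move (to 18).
  14: 14 XOR 14 = 0 < 14 — winning move (to 0).
That gives 5 winning moves.

5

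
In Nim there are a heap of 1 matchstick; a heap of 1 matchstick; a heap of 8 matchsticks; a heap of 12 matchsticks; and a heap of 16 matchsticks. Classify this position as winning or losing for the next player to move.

In binary:
  00001  (1)
  00001  (1)
  01000  (8)
  01100  (12)
  10000  (16)
  -----
  10100  (20)
The nim-sum is 20 ≠ 0, so this is an N-position: the player to move can win.

Winning position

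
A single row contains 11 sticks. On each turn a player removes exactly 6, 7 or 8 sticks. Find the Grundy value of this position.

Grundy values for subtraction set {6, 7, 8}:
g(0) = mex{} = 0
g(1) = mex{} = 0
g(2) = mex{} = 0
g(3) = mex{} = 0
g(4) = mex{} = 0
g(5) = mex{} = 0
g(6) = mex{0} = 1
g(7) = mex{0} = 1
g(8) = mex{0} = 1
g(9) = mex{0} = 1
g(10) = mex{0} = 1
g(11) = mex{0} = 1
So g(11) = 1.

1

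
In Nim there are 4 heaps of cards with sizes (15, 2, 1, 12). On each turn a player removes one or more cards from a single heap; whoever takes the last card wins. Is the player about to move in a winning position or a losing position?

Losing position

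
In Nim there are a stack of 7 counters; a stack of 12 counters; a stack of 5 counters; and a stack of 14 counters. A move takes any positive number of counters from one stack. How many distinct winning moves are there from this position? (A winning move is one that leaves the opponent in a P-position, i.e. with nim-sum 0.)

Write each in binary and XOR column by column:
  0111  (7)
  1100  (12)
  0101  (5)
  1110  (14)
  ----
  0000  (0)
The nim-sum is already 0, so every move leaves a nonzero nim-sum — there are no winning moves.

0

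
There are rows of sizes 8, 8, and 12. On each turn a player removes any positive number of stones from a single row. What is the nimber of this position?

12

Nim-sum: 8 ⊕ 8 ⊕ 12 = 12.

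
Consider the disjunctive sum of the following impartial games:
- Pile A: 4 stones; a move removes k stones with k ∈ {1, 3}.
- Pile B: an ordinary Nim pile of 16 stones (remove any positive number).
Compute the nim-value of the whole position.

Grundy values for pile A (subtraction set {1, 3}):
k:     0  1  2  3  4
g(k):  0  1  0  1  0
So g(4) = 0.
Pile B is a plain Nim pile of size 16, so its Grundy value is 16.
The value of a disjunctive sum is the nim-sum of the parts.
Combined value = 0 XOR 16 = 16.

16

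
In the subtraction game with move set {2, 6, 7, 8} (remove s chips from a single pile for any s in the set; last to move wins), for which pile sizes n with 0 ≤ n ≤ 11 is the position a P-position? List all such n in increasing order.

0, 1, 4, 5

Compute g(0), g(1), … for moves {2, 6, 7, 8}:
k:     0  1  2  3  4  5  6  7  8  9 10 11
g(k):  0  0  1  1  0  0  1  1  2  2  3  3
The P-positions (g = 0) in 0..11 are 0, 1, 4, 5.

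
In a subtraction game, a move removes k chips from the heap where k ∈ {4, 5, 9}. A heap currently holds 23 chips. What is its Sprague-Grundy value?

Grundy values for subtraction set {4, 5, 9}:
k:     0  1  2  3  4  5  6  7  8  9 10 11 12 13 14 15 16 17 18 19 20 21 22 23
g(k):  0  0  0  0  1  1  1  1  2  2  2  2  3  0  0  0  0  1  1  1  1  2  2  2
So g(23) = 2.

2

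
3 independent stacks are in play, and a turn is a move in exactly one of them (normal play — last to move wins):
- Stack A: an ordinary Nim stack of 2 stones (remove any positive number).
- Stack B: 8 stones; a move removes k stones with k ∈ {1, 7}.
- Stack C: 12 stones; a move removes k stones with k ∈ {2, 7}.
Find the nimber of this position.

3

Stack A is a plain Nim stack of size 2, so its Grundy value is 2.
For stack B, compute g(0), g(1), … with moves {1, 7}:
g(0) = mex{} = 0
g(1) = mex{0} = 1
g(2) = mex{1} = 0
g(3) = mex{0} = 1
g(4) = mex{1} = 0
g(5) = mex{0} = 1
g(6) = mex{1} = 0
g(7) = mex{0} = 1
g(8) = mex{1} = 0
So g(8) = 0.
Build the Grundy sequence for stack C with g(k) = mex{g(k−s) : s ∈ {2, 7}, s ≤ k}:
g(0) = mex{} = 0
g(1) = mex{} = 0
g(2) = mex{0} = 1
g(3) = mex{0} = 1
g(4) = mex{1} = 0
g(5) = mex{1} = 0
g(6) = mex{0} = 1
g(7) = mex{0} = 1
g(8) = mex{0,1} = 2
g(9) = mex{1} = 0
g(10) = mex{1,2} = 0
g(11) = mex{0} = 1
g(12) = mex{0} = 1
So g(12) = 1.
The value of a disjunctive sum is the nim-sum of the parts.
Combined value = 2 XOR 0 XOR 1 = 3.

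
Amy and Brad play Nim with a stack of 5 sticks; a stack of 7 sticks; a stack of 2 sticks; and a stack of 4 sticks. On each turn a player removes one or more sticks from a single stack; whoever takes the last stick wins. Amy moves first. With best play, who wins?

Amy wins

Nim-sum: 5 ^ 7 ^ 2 ^ 4 = 4.
The nim-sum is 4 ≠ 0, so this is an N-position: the player to move can win; Amy has a winning move.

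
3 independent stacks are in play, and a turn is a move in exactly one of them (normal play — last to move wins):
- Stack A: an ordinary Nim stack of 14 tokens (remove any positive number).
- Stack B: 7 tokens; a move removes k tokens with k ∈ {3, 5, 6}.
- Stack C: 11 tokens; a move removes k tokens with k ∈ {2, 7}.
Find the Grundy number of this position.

Stack A is a plain Nim stack of size 14, so its Grundy value is 14.
Build the Grundy sequence for stack B with g(k) = mex{g(k−s) : s ∈ {3, 5, 6}, s ≤ k}:
k:     0  1  2  3  4  5  6  7
g(k):  0  0  0  1  1  1  2  2
So g(7) = 2.
Build the Grundy sequence for stack C with g(k) = mex{g(k−s) : s ∈ {2, 7}, s ≤ k}:
k:     0  1  2  3  4  5  6  7  8  9 10 11
g(k):  0  0  1  1  0  0  1  1  2  0  0  1
So g(11) = 1.
By the Sprague-Grundy theorem, the Grundy value of a sum of independent games is the XOR of the component values.
Combined value = 14 XOR 2 XOR 1 = 13.

13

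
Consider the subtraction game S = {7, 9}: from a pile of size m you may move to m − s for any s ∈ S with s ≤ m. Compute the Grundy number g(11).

1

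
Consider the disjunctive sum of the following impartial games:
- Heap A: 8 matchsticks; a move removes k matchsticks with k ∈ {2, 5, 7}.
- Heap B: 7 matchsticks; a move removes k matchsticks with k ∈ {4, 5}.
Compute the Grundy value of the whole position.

3

Grundy values for heap A (subtraction set {2, 5, 7}):
k:     0  1  2  3  4  5  6  7  8
g(k):  0  0  1  1  0  2  1  3  2
So g(8) = 2.
Grundy values for heap B (subtraction set {4, 5}):
k:     0  1  2  3  4  5  6  7
g(k):  0  0  0  0  1  1  1  1
So g(7) = 1.
The value of a disjunctive sum is the nim-sum of the parts.
Combined value = 2 XOR 1 = 3.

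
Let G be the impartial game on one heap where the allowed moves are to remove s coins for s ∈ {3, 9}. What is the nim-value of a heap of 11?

1

Build the Grundy sequence with g(k) = mex{g(k−s) : s ∈ {3, 9}, s ≤ k}:
k:     0  1  2  3  4  5  6  7  8  9 10 11
g(k):  0  0  0  1  1  1  0  0  0  1  1  1
So g(11) = 1.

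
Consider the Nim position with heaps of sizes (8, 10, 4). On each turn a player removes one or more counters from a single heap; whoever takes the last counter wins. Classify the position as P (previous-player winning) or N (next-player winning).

Nim-sum: 8 XOR 10 XOR 4 = 6.
The nim-sum is 6 ≠ 0, so this is an N-position: the player to move can win.

N-position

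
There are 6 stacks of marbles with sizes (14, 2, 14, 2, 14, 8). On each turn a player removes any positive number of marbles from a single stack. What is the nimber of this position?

6

In binary:
  1110  (14)
  0010  (2)
  1110  (14)
  0010  (2)
  1110  (14)
  1000  (8)
  ----
  0110  (6)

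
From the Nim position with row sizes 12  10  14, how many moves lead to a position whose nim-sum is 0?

3

Compute the nim-sum pairwise:
12 ^ 10 = 6
6 ^ 14 = 8
The overall nim-sum is X = 8. A row of size p has a winning move iff p XOR X < p (reduce it to p XOR X).
  12: 12 XOR 8 = 4 < 12 — winning move (to 4).
  10: 10 XOR 8 = 2 < 10 — winning move (to 2).
  14: 14 XOR 8 = 6 < 14 — winning move (to 6).
That gives 3 winning moves.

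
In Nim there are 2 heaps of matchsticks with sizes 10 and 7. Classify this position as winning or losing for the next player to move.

Winning position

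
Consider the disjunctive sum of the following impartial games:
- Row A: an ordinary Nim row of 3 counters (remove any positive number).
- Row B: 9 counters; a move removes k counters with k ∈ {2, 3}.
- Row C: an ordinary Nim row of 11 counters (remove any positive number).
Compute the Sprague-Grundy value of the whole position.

10

Row A is a plain Nim row of size 3, so its Grundy value is 3.
Grundy values for row B (subtraction set {2, 3}):
g(0) = mex{} = 0
g(1) = mex{} = 0
g(2) = mex{0} = 1
g(3) = mex{0} = 1
g(4) = mex{0,1} = 2
g(5) = mex{1} = 0
g(6) = mex{1,2} = 0
g(7) = mex{0,2} = 1
g(8) = mex{0} = 1
g(9) = mex{0,1} = 2
So g(9) = 2.
Row C is a plain Nim row of size 11, so its Grundy value is 11.
The value of a disjunctive sum is the nim-sum of the parts.
Combined value = 3 XOR 2 XOR 11 = 10.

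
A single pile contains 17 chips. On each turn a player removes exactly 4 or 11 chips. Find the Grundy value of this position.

Compute g(0), g(1), … for moves {4, 11}:
k:     0  1  2  3  4  5  6  7  8  9 10 11 12 13 14 15 16 17
g(k):  0  0  0  0  1  1  1  1  0  0  0  2  1  1  1  0  0  0
So g(17) = 0.

0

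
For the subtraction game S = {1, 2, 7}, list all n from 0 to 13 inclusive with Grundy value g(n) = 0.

0, 3, 6, 9, 12

Compute g(0), g(1), … for moves {1, 2, 7}:
g(0) = mex{} = 0
g(1) = mex{0} = 1
g(2) = mex{0,1} = 2
g(3) = mex{1,2} = 0
g(4) = mex{0,2} = 1
g(5) = mex{0,1} = 2
g(6) = mex{1,2} = 0
g(7) = mex{0,2} = 1
g(8) = mex{0,1} = 2
g(9) = mex{1,2} = 0
g(10) = mex{0,2} = 1
g(11) = mex{0,1} = 2
g(12) = mex{1,2} = 0
g(13) = mex{0,2} = 1
The P-positions (g = 0) in 0..13 are 0, 3, 6, 9, 12.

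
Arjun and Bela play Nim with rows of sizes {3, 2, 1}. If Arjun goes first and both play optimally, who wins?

Bela wins

Bitwise XOR of the heap sizes:
  11  (3)
  10  (2)
  01  (1)
  --
  00  (0)
The nim-sum is 0, so this is a P-position: the player to move is in a losing position under optimal play; Arjun is about to move from it and so loses — Bela wins.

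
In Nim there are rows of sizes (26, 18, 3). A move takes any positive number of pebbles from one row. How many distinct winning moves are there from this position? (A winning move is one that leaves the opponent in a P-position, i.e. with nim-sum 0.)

1

Nim-sum: 26 ^ 18 ^ 3 = 11.
The overall nim-sum is X = 11. A row of size p has a winning move iff p XOR X < p (reduce it to p XOR X).
  26: 26 XOR 11 = 17 < 26 — winning move (to 17).
  18: 18 XOR 11 = 25 ≥ 18 — no move.
  3: 3 XOR 11 = 8 ≥ 3 — no move.
That gives 1 winning move.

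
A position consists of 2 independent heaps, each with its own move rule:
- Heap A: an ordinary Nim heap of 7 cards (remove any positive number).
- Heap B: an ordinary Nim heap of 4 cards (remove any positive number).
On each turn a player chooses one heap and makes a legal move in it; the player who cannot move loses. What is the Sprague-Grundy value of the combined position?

3

Heap A is a plain Nim heap of size 7, so its Grundy value is 7.
Heap B is a plain Nim heap of size 4, so its Grundy value is 4.
The value of a disjunctive sum is the nim-sum of the parts.
Combined value = 7 XOR 4 = 3.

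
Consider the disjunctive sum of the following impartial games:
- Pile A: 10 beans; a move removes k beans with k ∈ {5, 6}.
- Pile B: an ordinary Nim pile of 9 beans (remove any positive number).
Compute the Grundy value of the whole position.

11

Grundy values for pile A (subtraction set {5, 6}):
k:     0  1  2  3  4  5  6  7  8  9 10
g(k):  0  0  0  0  0  1  1  1  1  1  2
So g(10) = 2.
Pile B is a plain Nim pile of size 9, so its Grundy value is 9.
The value of a disjunctive sum is the nim-sum of the parts.
Combined value = 2 ⊕ 9 = 11.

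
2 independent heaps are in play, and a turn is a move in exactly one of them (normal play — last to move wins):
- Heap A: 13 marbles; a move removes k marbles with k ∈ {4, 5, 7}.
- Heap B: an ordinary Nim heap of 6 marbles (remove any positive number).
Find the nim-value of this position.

6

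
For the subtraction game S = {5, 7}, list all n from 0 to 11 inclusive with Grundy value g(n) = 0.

0, 1, 2, 3, 4

Grundy values for subtraction set {5, 7}:
g(0) = mex{} = 0
g(1) = mex{} = 0
g(2) = mex{} = 0
g(3) = mex{} = 0
g(4) = mex{} = 0
g(5) = mex{0} = 1
g(6) = mex{0} = 1
g(7) = mex{0} = 1
g(8) = mex{0} = 1
g(9) = mex{0} = 1
g(10) = mex{0,1} = 2
g(11) = mex{0,1} = 2
The P-positions (g = 0) in 0..11 are 0, 1, 2, 3, 4.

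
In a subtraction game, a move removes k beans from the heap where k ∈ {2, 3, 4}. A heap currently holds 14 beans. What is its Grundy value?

Build the Grundy sequence with g(k) = mex{g(k−s) : s ∈ {2, 3, 4}, s ≤ k}:
k:     0  1  2  3  4  5  6  7  8  9 10 11 12 13 14
g(k):  0  0  1  1  2  2  0  0  1  1  2  2  0  0  1
So g(14) = 1.

1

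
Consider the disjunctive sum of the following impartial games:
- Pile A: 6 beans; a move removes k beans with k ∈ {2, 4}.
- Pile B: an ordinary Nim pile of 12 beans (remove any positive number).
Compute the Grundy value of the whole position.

12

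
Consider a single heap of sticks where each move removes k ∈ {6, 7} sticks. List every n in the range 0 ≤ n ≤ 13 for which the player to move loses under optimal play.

0, 1, 2, 3, 4, 5, 13

Compute g(0), g(1), … for moves {6, 7}:
k:     0  1  2  3  4  5  6  7  8  9 10 11 12 13
g(k):  0  0  0  0  0  0  1  1  1  1  1  1  2  0
The P-positions (g = 0) in 0..13 are 0, 1, 2, 3, 4, 5, 13.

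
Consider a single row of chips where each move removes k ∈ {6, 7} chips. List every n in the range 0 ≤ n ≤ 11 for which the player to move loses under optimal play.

0, 1, 2, 3, 4, 5

Build the Grundy sequence with g(k) = mex{g(k−s) : s ∈ {6, 7}, s ≤ k}:
g(0) = mex{} = 0
g(1) = mex{} = 0
g(2) = mex{} = 0
g(3) = mex{} = 0
g(4) = mex{} = 0
g(5) = mex{} = 0
g(6) = mex{0} = 1
g(7) = mex{0} = 1
g(8) = mex{0} = 1
g(9) = mex{0} = 1
g(10) = mex{0} = 1
g(11) = mex{0} = 1
The P-positions (g = 0) in 0..11 are 0, 1, 2, 3, 4, 5.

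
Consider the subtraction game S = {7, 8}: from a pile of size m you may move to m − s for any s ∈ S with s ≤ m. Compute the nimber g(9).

1

Compute g(0), g(1), … for moves {7, 8}:
k:     0  1  2  3  4  5  6  7  8  9
g(k):  0  0  0  0  0  0  0  1  1  1
So g(9) = 1.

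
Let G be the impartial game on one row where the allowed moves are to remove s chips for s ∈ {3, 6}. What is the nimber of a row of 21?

1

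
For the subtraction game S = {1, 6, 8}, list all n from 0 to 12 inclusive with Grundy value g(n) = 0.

0, 2, 4, 7, 9, 11

Compute g(0), g(1), … for moves {1, 6, 8}:
g(0) = mex{} = 0
g(1) = mex{0} = 1
g(2) = mex{1} = 0
g(3) = mex{0} = 1
g(4) = mex{1} = 0
g(5) = mex{0} = 1
g(6) = mex{0,1} = 2
g(7) = mex{1,2} = 0
g(8) = mex{0} = 1
g(9) = mex{1} = 0
g(10) = mex{0} = 1
g(11) = mex{1} = 0
g(12) = mex{0,2} = 1
The P-positions (g = 0) in 0..12 are 0, 2, 4, 7, 9, 11.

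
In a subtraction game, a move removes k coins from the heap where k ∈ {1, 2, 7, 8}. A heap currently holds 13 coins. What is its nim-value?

Grundy values for subtraction set {1, 2, 7, 8}:
k:     0  1  2  3  4  5  6  7  8  9 10 11 12 13
g(k):  0  1  2  0  1  2  0  1  2  0  1  2  0  1
So g(13) = 1.

1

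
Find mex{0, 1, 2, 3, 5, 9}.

The values 0, 1, 2, 3 are all present; 4 is the first non-negative integer missing from the set.

4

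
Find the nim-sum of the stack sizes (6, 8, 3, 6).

Nim-sum: 6 ⊕ 8 ⊕ 3 ⊕ 6 = 11.

11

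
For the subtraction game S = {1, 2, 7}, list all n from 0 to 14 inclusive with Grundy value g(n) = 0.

0, 3, 6, 9, 12

Grundy values for subtraction set {1, 2, 7}:
g(0) = mex{} = 0
g(1) = mex{0} = 1
g(2) = mex{0,1} = 2
g(3) = mex{1,2} = 0
g(4) = mex{0,2} = 1
g(5) = mex{0,1} = 2
g(6) = mex{1,2} = 0
g(7) = mex{0,2} = 1
g(8) = mex{0,1} = 2
g(9) = mex{1,2} = 0
g(10) = mex{0,2} = 1
g(11) = mex{0,1} = 2
g(12) = mex{1,2} = 0
g(13) = mex{0,2} = 1
g(14) = mex{0,1} = 2
The P-positions (g = 0) in 0..14 are 0, 3, 6, 9, 12.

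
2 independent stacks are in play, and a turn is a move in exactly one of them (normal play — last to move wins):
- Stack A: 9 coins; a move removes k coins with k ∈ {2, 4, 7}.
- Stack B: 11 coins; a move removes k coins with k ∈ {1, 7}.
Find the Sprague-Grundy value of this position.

Grundy values for stack A (subtraction set {2, 4, 7}):
k:     0  1  2  3  4  5  6  7  8  9
g(k):  0  0  1  1  2  2  0  3  1  0
So g(9) = 0.
For stack B, compute g(0), g(1), … with moves {1, 7}:
g(0) = mex{} = 0
g(1) = mex{0} = 1
g(2) = mex{1} = 0
g(3) = mex{0} = 1
g(4) = mex{1} = 0
g(5) = mex{0} = 1
g(6) = mex{1} = 0
g(7) = mex{0} = 1
g(8) = mex{1} = 0
g(9) = mex{0} = 1
g(10) = mex{1} = 0
g(11) = mex{0} = 1
So g(11) = 1.
By the Sprague-Grundy theorem, the Grundy value of a sum of independent games is the XOR of the component values.
Combined value = 0 ⊕ 1 = 1.

1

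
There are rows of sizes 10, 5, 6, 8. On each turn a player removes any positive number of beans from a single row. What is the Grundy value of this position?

1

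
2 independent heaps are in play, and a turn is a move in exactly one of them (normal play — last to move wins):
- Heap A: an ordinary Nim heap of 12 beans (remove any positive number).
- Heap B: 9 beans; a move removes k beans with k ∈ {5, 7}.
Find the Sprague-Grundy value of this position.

13

Heap A is a plain Nim heap of size 12, so its Grundy value is 12.
Grundy values for heap B (subtraction set {5, 7}):
k:     0  1  2  3  4  5  6  7  8  9
g(k):  0  0  0  0  0  1  1  1  1  1
So g(9) = 1.
By the Sprague-Grundy theorem, the Grundy value of a sum of independent games is the XOR of the component values.
Combined value = 12 XOR 1 = 13.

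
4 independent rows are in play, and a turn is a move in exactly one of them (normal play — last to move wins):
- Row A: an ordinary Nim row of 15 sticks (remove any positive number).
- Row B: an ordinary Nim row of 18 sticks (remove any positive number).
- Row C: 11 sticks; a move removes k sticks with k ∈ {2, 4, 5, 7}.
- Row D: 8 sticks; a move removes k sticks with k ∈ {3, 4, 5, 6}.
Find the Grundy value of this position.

Row A is a plain Nim row of size 15, so its Grundy value is 15.
Row B is a plain Nim row of size 18, so its Grundy value is 18.
Grundy values for row C (subtraction set {2, 4, 5, 7}):
k:     0  1  2  3  4  5  6  7  8  9 10 11
g(k):  0  0  1  1  2  2  3  3  4  0  0  1
So g(11) = 1.
For row D, compute g(0), g(1), … with moves {3, 4, 5, 6}:
k:     0  1  2  3  4  5  6  7  8
g(k):  0  0  0  1  1  1  2  2  2
So g(8) = 2.
By the Sprague-Grundy theorem, the Grundy value of a sum of independent games is the XOR of the component values.
Combined value = 15 ⊕ 18 ⊕ 1 ⊕ 2 = 30.

30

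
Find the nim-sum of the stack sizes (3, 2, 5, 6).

2

Nim-sum: 3 ^ 2 ^ 5 ^ 6 = 2.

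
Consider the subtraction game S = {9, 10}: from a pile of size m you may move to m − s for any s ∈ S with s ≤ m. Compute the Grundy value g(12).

1

Grundy values for subtraction set {9, 10}:
k:     0  1  2  3  4  5  6  7  8  9 10 11 12
g(k):  0  0  0  0  0  0  0  0  0  1  1  1  1
So g(12) = 1.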